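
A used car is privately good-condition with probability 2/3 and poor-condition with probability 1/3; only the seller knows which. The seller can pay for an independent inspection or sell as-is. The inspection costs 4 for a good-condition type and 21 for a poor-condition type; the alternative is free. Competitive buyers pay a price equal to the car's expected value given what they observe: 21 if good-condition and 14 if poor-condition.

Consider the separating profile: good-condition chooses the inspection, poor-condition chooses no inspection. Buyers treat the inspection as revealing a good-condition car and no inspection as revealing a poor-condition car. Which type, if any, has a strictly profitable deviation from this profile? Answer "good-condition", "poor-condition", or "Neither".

Neither

The inspection pays 21; no inspection pays 14.
good-condition: assigned the inspection, nets 21 − 4 = 17; deviating to no inspection nets 14.
poor-condition: assigned no inspection, nets 14; deviating to the inspection nets 21 − 21 = 0.
Both types strictly prefer their assigned action; no profitable deviation.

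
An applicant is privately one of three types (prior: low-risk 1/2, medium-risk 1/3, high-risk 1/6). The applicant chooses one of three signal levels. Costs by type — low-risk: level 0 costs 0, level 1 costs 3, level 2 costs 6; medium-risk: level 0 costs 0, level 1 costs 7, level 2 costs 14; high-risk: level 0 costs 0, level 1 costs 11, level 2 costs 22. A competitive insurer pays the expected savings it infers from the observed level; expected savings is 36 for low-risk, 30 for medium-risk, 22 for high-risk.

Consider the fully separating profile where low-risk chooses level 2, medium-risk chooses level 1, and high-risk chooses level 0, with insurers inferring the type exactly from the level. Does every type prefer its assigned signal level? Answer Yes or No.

Yes

Separating rebates: level 2 → 36, level 1 → 30, level 0 → 22.
low-risk (assigned level 2): level 0: 22 − 0 = 22; level 1: 30 − 3 = 27; level 2: 36 − 6 = 30. low-risk stays.
medium-risk (assigned level 1): level 0: 22 − 0 = 22; level 1: 30 − 7 = 23; level 2: 36 − 14 = 22. medium-risk stays.
high-risk (assigned level 0): level 0: 22 − 0 = 22; level 1: 30 − 11 = 19; level 2: 36 − 22 = 14. high-risk stays.
Every type prefers its assigned level; separation holds.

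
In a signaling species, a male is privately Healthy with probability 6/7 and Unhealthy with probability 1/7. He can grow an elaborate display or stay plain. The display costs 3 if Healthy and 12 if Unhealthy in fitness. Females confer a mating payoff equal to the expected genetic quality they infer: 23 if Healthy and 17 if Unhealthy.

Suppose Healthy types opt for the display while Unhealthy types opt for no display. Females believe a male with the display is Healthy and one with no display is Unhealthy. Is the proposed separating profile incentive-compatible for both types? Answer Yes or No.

Yes

Under these beliefs, the display earns mating payoff 23 and no display earns mating payoff 17.
Healthy: the display nets 23 − 3 = 20; no display nets 17. Healthy prefers the display.
Unhealthy: the display nets 23 − 12 = 11; no display nets 17. Unhealthy prefers no display.
Neither type deviates, so the separating profile is an equilibrium.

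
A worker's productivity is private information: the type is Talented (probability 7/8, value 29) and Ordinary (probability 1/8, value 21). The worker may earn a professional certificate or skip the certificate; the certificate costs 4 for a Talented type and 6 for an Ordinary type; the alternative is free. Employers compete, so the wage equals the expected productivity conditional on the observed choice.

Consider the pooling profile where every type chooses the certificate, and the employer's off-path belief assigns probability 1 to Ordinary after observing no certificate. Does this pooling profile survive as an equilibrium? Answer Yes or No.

Yes

On path, the employer holds the prior and pays 7/8·29 + 1/8·21 = 28. Off path (no certificate), believing Ordinary, it pays 21.
Talented: the certificate nets 28 − 4 = 24; no certificate nets 21. Talented stays.
Ordinary: the certificate nets 28 − 6 = 22; no certificate nets 21. Ordinary stays.
No type deviates, so pooling is sustained.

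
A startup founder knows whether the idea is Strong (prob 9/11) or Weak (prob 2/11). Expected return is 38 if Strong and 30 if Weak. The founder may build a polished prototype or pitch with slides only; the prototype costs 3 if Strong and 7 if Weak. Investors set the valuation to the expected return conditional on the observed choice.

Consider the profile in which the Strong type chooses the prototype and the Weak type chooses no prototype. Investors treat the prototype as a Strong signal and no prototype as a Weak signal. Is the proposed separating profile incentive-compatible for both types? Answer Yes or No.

Under these beliefs, the prototype earns valuation 38 and no prototype earns valuation 30.
Strong: the prototype nets 38 − 3 = 35; no prototype nets 30. Strong prefers the prototype.
Weak: the prototype nets 38 − 7 = 31; no prototype nets 30. Weak would deviate to the prototype.
Weak has a profitable deviation, so the profile is not an equilibrium.

No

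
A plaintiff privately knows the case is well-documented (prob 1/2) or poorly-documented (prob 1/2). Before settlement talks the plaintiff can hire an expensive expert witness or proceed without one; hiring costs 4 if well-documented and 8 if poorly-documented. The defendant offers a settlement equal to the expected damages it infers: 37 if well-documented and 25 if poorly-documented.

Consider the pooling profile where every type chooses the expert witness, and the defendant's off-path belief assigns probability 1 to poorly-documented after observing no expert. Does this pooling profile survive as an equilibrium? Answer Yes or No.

No

On path, the defendant holds the prior and pays 1/2·37 + 1/2·25 = 31. Off path (no expert), believing poorly-documented, it pays 25.
well-documented: the expert witness nets 31 − 4 = 27; no expert nets 25. well-documented stays.
poorly-documented: the expert witness nets 31 − 8 = 23; no expert nets 25. poorly-documented would deviate.
A type deviates, so pooling fails.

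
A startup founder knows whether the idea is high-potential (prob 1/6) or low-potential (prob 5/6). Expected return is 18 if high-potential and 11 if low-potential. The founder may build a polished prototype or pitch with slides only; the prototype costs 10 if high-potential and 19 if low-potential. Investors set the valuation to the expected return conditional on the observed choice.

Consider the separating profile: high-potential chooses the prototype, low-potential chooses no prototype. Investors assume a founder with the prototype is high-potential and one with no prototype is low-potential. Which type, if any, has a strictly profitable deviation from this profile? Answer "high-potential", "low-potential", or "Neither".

high-potential

The prototype pays 18; no prototype pays 11.
high-potential: assigned the prototype, nets 18 − 10 = 8; deviating to no prototype nets 11.
low-potential: assigned no prototype, nets 11; deviating to the prototype nets 18 − 19 = -1.
The high-potential type gains 3 by deviating.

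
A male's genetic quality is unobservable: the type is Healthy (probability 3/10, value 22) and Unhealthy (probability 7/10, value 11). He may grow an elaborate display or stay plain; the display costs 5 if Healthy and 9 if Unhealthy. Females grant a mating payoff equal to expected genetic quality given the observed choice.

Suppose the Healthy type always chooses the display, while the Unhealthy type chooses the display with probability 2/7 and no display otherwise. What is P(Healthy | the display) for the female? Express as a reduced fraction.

P(the display) = (3/10)·1 + (7/10)·(2/7) = 1/2.
By Bayes' rule, P(Healthy | the display) = (3/10) / (1/2) = 3/5.

3/5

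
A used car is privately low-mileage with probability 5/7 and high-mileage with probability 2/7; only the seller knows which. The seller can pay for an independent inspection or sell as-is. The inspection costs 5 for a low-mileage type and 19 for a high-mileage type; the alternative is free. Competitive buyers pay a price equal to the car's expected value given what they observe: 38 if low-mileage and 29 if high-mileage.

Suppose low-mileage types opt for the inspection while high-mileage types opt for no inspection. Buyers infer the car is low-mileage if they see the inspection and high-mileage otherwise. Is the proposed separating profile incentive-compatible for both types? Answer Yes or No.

Under these beliefs, the inspection earns price 38 and no inspection earns price 29.
low-mileage: the inspection nets 38 − 5 = 33; no inspection nets 29. low-mileage prefers the inspection.
high-mileage: the inspection nets 38 − 19 = 19; no inspection nets 29. high-mileage prefers no inspection.
Neither type deviates, so the separating profile is an equilibrium.

Yes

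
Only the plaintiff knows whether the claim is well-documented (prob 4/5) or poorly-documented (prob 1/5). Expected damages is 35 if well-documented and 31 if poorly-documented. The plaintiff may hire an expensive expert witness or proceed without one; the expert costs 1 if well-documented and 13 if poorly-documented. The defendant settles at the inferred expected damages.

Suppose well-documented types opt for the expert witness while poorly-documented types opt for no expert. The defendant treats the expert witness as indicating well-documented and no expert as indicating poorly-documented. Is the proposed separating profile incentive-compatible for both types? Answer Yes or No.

Yes

Under these beliefs, the expert witness earns settlement 35 and no expert earns settlement 31.
well-documented: the expert witness nets 35 − 1 = 34; no expert nets 31. well-documented prefers the expert witness.
poorly-documented: the expert witness nets 35 − 13 = 22; no expert nets 31. poorly-documented prefers no expert.
Neither type deviates, so the separating profile is an equilibrium.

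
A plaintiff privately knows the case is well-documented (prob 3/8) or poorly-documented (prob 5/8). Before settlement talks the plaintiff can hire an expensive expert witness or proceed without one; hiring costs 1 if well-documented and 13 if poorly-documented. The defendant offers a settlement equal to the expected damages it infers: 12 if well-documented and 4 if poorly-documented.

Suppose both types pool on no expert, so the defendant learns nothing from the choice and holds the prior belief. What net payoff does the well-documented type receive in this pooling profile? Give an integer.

7

Pooled settlement = 3/8·12 + 5/8·4 = 7.
well-documented pays no cost for no expert, so net payoff = 7.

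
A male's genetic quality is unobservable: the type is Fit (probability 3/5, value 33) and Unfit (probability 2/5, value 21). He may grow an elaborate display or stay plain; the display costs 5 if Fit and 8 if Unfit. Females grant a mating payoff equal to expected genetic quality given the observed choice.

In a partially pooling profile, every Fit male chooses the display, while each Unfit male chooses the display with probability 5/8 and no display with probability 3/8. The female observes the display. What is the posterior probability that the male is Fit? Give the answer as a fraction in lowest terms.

12/17

P(the display) = (3/5)·1 + (2/5)·(5/8) = 17/20.
By Bayes' rule, P(Fit | the display) = (3/5) / (17/20) = 12/17.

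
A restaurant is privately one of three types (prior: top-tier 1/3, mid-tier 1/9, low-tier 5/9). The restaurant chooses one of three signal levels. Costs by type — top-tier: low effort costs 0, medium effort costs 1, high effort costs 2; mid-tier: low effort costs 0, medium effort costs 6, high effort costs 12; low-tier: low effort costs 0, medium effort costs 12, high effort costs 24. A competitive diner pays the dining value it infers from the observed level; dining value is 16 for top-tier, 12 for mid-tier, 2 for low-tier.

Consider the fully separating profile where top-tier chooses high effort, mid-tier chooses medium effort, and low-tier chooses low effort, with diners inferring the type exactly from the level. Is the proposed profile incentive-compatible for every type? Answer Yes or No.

Yes

Separating price premiums: high effort → 16, medium effort → 12, low effort → 2.
top-tier (assigned high effort): low effort: 2 − 0 = 2; medium effort: 12 − 1 = 11; high effort: 16 − 2 = 14. top-tier stays.
mid-tier (assigned medium effort): low effort: 2 − 0 = 2; medium effort: 12 − 6 = 6; high effort: 16 − 12 = 4. mid-tier stays.
low-tier (assigned low effort): low effort: 2 − 0 = 2; medium effort: 12 − 12 = 0; high effort: 16 − 24 = -8. low-tier stays.
Every type prefers its assigned level; separation holds.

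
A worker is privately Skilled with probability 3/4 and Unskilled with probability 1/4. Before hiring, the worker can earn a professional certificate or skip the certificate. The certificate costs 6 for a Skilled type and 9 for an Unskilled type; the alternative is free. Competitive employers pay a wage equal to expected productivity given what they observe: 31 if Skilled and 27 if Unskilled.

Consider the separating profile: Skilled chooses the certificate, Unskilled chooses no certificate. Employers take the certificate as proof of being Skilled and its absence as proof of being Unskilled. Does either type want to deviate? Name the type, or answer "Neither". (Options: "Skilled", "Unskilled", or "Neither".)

The certificate pays 31; no certificate pays 27.
Skilled: assigned the certificate, nets 31 − 6 = 25; deviating to no certificate nets 27.
Unskilled: assigned no certificate, nets 27; deviating to the certificate nets 31 − 9 = 22.
The Skilled type gains 2 by deviating.

Skilled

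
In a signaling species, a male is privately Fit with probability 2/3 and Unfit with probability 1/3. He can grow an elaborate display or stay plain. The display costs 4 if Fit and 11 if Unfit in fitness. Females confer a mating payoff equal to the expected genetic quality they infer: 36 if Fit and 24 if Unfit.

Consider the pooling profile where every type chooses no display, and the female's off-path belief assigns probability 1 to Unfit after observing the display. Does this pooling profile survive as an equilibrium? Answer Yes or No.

Yes

On path, the female holds the prior and pays 2/3·36 + 1/3·24 = 32. Off path (the display), believing Unfit, it pays 24.
Fit: no display nets 32; the display nets 24 − 4 = 20. Fit stays.
Unfit: no display nets 32; the display nets 24 − 11 = 13. Unfit stays.
No type deviates, so pooling is sustained.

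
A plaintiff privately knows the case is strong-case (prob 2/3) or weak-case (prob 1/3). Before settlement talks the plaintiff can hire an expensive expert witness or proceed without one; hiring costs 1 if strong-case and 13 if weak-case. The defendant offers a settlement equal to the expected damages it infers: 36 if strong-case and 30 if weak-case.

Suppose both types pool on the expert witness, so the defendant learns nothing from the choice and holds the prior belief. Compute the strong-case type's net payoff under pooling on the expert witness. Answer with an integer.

33

Pooled settlement = 2/3·36 + 1/3·30 = 34.
strong-case pays cost 1 for the expert witness, so net payoff = 34 − 1 = 33.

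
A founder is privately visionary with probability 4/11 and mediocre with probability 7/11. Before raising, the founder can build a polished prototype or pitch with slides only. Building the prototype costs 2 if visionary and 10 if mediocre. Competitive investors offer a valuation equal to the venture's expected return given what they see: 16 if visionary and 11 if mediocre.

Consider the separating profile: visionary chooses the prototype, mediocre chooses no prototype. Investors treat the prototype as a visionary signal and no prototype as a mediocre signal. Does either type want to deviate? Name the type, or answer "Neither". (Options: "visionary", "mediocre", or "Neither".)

The prototype pays 16; no prototype pays 11.
visionary: assigned the prototype, nets 16 − 2 = 14; deviating to no prototype nets 11.
mediocre: assigned no prototype, nets 11; deviating to the prototype nets 16 − 10 = 6.
Both types strictly prefer their assigned action; no profitable deviation.

Neither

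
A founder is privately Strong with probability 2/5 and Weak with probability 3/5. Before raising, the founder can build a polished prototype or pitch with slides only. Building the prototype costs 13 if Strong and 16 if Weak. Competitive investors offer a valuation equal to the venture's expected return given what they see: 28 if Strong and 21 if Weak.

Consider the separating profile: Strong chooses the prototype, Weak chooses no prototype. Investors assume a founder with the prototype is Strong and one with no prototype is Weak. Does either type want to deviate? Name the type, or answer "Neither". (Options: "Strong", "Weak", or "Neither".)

Strong

The prototype pays 28; no prototype pays 21.
Strong: assigned the prototype, nets 28 − 13 = 15; deviating to no prototype nets 21.
Weak: assigned no prototype, nets 21; deviating to the prototype nets 28 − 16 = 12.
The Strong type gains 6 by deviating.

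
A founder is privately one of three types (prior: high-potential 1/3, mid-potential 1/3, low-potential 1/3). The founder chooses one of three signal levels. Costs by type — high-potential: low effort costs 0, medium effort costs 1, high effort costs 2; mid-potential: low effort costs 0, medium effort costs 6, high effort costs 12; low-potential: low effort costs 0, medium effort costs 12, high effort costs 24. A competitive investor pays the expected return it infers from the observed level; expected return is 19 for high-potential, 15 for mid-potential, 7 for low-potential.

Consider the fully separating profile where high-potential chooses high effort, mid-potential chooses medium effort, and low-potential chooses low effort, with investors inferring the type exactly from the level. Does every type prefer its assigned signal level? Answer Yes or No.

Separating valuations: high effort → 19, medium effort → 15, low effort → 7.
high-potential (assigned high effort): low effort: 7 − 0 = 7; medium effort: 15 − 1 = 14; high effort: 19 − 2 = 17. high-potential stays.
mid-potential (assigned medium effort): low effort: 7 − 0 = 7; medium effort: 15 − 6 = 9; high effort: 19 − 12 = 7. mid-potential stays.
low-potential (assigned low effort): low effort: 7 − 0 = 7; medium effort: 15 − 12 = 3; high effort: 19 − 24 = -5. low-potential stays.
Every type prefers its assigned level; separation holds.

Yes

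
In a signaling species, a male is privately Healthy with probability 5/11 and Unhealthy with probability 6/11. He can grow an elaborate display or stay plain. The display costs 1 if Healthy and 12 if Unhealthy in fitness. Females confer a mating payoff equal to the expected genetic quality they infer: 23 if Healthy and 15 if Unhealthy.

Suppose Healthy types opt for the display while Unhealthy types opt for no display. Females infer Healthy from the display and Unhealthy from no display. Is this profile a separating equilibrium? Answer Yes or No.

Yes

Under these beliefs, the display earns mating payoff 23 and no display earns mating payoff 15.
Healthy: the display nets 23 − 1 = 22; no display nets 15. Healthy prefers the display.
Unhealthy: the display nets 23 − 12 = 11; no display nets 15. Unhealthy prefers no display.
Neither type deviates, so the separating profile is an equilibrium.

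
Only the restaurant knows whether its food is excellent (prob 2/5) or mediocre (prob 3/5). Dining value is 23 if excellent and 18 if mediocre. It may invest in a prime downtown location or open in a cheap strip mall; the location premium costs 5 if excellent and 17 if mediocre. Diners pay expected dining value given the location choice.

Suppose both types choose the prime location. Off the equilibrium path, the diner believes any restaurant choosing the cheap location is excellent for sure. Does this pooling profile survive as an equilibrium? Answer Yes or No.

On path, the diner holds the prior and pays 2/5·23 + 3/5·18 = 20. Off path (the cheap location), believing excellent, it pays 23.
excellent: the prime location nets 20 − 5 = 15; the cheap location nets 23. excellent would deviate.
mediocre: the prime location nets 20 − 17 = 3; the cheap location nets 23. mediocre would deviate.
A type deviates, so pooling fails.

No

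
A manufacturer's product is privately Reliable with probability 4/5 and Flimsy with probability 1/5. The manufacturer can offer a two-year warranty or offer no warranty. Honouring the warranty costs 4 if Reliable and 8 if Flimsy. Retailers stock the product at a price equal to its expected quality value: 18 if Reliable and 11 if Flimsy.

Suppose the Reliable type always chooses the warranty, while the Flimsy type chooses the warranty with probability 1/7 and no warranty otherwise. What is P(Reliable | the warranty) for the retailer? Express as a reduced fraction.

P(the warranty) = (4/5)·1 + (1/5)·(1/7) = 29/35.
By Bayes' rule, P(Reliable | the warranty) = (4/5) / (29/35) = 28/29.

28/29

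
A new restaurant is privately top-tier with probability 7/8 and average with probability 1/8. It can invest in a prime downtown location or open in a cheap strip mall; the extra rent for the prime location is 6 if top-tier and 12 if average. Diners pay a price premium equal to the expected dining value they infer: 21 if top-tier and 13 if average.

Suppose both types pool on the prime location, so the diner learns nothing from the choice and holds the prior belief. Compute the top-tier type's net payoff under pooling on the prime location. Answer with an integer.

14

Pooled price premium = 7/8·21 + 1/8·13 = 20.
top-tier pays cost 6 for the prime location, so net payoff = 20 − 6 = 14.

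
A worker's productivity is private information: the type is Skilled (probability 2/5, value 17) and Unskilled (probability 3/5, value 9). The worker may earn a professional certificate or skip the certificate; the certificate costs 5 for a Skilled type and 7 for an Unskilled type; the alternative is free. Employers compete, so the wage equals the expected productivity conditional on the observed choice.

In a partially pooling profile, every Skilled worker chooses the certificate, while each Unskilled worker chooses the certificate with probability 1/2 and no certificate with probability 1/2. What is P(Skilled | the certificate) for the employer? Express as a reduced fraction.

4/7

P(the certificate) = (2/5)·1 + (3/5)·(1/2) = 7/10.
By Bayes' rule, P(Skilled | the certificate) = (2/5) / (7/10) = 4/7.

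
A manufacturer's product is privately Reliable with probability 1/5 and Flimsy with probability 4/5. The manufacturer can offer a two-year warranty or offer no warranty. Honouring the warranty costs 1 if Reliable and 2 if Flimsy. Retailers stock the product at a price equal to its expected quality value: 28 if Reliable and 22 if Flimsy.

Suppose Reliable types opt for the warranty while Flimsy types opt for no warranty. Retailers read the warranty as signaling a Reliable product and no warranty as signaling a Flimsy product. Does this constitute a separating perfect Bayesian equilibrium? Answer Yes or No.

Under these beliefs, the warranty earns price 28 and no warranty earns price 22.
Reliable: the warranty nets 28 − 1 = 27; no warranty nets 22. Reliable prefers the warranty.
Flimsy: the warranty nets 28 − 2 = 26; no warranty nets 22. Flimsy would deviate to the warranty.
Flimsy has a profitable deviation, so the profile is not an equilibrium.

No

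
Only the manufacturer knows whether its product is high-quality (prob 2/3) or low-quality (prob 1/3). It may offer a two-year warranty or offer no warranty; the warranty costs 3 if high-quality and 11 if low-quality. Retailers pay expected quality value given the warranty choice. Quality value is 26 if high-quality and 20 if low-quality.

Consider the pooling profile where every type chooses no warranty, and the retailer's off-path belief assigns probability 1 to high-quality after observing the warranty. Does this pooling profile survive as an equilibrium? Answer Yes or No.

Yes

On path, the retailer holds the prior and pays 2/3·26 + 1/3·20 = 24. Off path (the warranty), believing high-quality, it pays 26.
high-quality: no warranty nets 24; the warranty nets 26 − 3 = 23. high-quality stays.
low-quality: no warranty nets 24; the warranty nets 26 − 11 = 15. low-quality stays.
No type deviates, so pooling is sustained.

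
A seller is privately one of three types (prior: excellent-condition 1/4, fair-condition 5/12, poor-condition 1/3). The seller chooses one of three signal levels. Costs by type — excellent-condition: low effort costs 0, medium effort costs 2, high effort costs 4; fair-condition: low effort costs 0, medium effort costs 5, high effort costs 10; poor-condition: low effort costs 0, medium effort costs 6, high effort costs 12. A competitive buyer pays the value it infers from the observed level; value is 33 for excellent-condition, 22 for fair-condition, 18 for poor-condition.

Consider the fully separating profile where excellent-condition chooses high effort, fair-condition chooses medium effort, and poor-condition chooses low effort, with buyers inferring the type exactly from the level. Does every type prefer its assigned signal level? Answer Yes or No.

No

Separating prices: high effort → 33, medium effort → 22, low effort → 18.
excellent-condition (assigned high effort): low effort: 18 − 0 = 18; medium effort: 22 − 2 = 20; high effort: 33 − 4 = 29. excellent-condition stays.
fair-condition (assigned medium effort): low effort: 18 − 0 = 18; medium effort: 22 − 5 = 17; high effort: 33 − 10 = 23. fair-condition prefers high effort.
poor-condition (assigned low effort): low effort: 18 − 0 = 18; medium effort: 22 − 6 = 16; high effort: 33 − 12 = 21. poor-condition prefers high effort.
At least one type deviates; the separating profile fails.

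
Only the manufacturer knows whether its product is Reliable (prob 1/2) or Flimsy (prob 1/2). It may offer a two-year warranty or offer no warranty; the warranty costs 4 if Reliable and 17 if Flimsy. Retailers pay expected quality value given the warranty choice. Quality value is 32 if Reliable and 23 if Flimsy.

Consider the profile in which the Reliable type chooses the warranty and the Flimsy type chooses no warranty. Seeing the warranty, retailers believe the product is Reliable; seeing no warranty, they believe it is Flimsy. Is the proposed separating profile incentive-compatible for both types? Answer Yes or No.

Under these beliefs, the warranty earns price 32 and no warranty earns price 23.
Reliable: the warranty nets 32 − 4 = 28; no warranty nets 23. Reliable prefers the warranty.
Flimsy: the warranty nets 32 − 17 = 15; no warranty nets 23. Flimsy prefers no warranty.
Neither type deviates, so the separating profile is an equilibrium.

Yes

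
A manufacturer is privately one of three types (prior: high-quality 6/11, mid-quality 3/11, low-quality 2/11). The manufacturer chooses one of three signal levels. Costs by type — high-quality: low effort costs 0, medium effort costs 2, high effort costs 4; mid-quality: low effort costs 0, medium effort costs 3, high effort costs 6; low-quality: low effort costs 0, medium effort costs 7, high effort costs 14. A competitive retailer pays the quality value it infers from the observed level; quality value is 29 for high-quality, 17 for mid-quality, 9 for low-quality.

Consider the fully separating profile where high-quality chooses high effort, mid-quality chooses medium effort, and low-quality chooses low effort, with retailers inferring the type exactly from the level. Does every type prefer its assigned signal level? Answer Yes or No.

No

Separating prices: high effort → 29, medium effort → 17, low effort → 9.
high-quality (assigned high effort): low effort: 9 − 0 = 9; medium effort: 17 − 2 = 15; high effort: 29 − 4 = 25. high-quality stays.
mid-quality (assigned medium effort): low effort: 9 − 0 = 9; medium effort: 17 − 3 = 14; high effort: 29 − 6 = 23. mid-quality prefers high effort.
low-quality (assigned low effort): low effort: 9 − 0 = 9; medium effort: 17 − 7 = 10; high effort: 29 − 14 = 15. low-quality prefers high effort.
At least one type deviates; the separating profile fails.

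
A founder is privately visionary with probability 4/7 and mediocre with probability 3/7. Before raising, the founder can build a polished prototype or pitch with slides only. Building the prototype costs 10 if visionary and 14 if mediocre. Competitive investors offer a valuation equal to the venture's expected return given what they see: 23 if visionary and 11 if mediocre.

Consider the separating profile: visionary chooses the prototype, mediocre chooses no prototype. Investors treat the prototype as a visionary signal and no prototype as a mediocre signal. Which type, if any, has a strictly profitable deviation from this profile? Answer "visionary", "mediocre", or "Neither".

The prototype pays 23; no prototype pays 11.
visionary: assigned the prototype, nets 23 − 10 = 13; deviating to no prototype nets 11.
mediocre: assigned no prototype, nets 11; deviating to the prototype nets 23 − 14 = 9.
Both types strictly prefer their assigned action; no profitable deviation.

Neither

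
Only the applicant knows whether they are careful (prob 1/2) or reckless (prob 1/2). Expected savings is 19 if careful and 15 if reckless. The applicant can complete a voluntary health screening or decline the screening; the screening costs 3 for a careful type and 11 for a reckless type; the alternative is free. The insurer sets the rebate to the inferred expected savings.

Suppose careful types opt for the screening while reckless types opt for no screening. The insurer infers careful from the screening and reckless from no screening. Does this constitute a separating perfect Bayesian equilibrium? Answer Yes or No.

Yes

Under these beliefs, the screening earns rebate 19 and no screening earns rebate 15.
careful: the screening nets 19 − 3 = 16; no screening nets 15. careful prefers the screening.
reckless: the screening nets 19 − 11 = 8; no screening nets 15. reckless prefers no screening.
Neither type deviates, so the separating profile is an equilibrium.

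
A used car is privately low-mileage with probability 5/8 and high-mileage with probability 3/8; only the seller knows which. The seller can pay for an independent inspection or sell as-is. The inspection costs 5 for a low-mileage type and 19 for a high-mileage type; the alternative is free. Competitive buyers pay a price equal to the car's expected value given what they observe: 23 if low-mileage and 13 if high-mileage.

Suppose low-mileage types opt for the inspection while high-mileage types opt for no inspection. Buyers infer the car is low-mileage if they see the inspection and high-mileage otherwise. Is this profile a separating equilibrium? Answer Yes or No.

Under these beliefs, the inspection earns price 23 and no inspection earns price 13.
low-mileage: the inspection nets 23 − 5 = 18; no inspection nets 13. low-mileage prefers the inspection.
high-mileage: the inspection nets 23 − 19 = 4; no inspection nets 13. high-mileage prefers no inspection.
Neither type deviates, so the separating profile is an equilibrium.

Yes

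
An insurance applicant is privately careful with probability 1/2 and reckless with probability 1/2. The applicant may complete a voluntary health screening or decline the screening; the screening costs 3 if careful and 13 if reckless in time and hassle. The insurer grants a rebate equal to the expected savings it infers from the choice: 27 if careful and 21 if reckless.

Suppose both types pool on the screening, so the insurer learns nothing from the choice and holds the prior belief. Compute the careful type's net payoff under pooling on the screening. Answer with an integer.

Pooled rebate = 1/2·27 + 1/2·21 = 24.
careful pays cost 3 for the screening, so net payoff = 24 − 3 = 21.

21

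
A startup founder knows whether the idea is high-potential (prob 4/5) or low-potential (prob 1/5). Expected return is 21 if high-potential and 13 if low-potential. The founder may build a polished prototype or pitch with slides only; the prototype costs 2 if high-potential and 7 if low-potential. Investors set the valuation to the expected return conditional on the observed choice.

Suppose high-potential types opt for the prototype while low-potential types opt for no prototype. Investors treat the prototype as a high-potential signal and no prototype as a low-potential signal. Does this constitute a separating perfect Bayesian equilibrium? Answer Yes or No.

No

Under these beliefs, the prototype earns valuation 21 and no prototype earns valuation 13.
high-potential: the prototype nets 21 − 2 = 19; no prototype nets 13. high-potential prefers the prototype.
low-potential: the prototype nets 21 − 7 = 14; no prototype nets 13. low-potential would deviate to the prototype.
low-potential has a profitable deviation, so the profile is not an equilibrium.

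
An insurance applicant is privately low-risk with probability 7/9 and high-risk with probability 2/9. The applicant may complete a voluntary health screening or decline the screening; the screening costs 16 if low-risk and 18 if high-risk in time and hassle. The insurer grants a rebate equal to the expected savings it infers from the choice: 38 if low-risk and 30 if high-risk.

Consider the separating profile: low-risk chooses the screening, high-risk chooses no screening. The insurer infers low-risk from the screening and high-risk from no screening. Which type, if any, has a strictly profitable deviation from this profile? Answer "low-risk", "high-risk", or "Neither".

The screening pays 38; no screening pays 30.
low-risk: assigned the screening, nets 38 − 16 = 22; deviating to no screening nets 30.
high-risk: assigned no screening, nets 30; deviating to the screening nets 38 − 18 = 20.
The low-risk type gains 8 by deviating.

low-risk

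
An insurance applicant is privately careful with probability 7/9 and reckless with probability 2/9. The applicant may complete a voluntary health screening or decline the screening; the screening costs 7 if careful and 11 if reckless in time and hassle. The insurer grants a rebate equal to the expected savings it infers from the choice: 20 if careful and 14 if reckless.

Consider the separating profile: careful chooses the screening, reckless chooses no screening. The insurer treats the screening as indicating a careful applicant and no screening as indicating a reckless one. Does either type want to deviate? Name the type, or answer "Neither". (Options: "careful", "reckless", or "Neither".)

The screening pays 20; no screening pays 14.
careful: assigned the screening, nets 20 − 7 = 13; deviating to no screening nets 14.
reckless: assigned no screening, nets 14; deviating to the screening nets 20 − 11 = 9.
The careful type gains 1 by deviating.

careful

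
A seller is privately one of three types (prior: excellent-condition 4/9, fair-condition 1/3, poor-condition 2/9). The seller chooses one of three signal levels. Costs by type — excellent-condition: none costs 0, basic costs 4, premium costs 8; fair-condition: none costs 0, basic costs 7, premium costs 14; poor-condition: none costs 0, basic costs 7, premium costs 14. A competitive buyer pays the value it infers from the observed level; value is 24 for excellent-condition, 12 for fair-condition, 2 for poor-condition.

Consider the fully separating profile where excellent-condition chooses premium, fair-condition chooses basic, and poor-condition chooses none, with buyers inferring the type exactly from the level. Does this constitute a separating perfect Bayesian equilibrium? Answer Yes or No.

No

Separating prices: premium → 24, basic → 12, none → 2.
excellent-condition (assigned premium): none: 2 − 0 = 2; basic: 12 − 4 = 8; premium: 24 − 8 = 16. excellent-condition stays.
fair-condition (assigned basic): none: 2 − 0 = 2; basic: 12 − 7 = 5; premium: 24 − 14 = 10. fair-condition prefers premium.
poor-condition (assigned none): none: 2 − 0 = 2; basic: 12 − 7 = 5; premium: 24 − 14 = 10. poor-condition prefers premium.
At least one type deviates; the separating profile fails.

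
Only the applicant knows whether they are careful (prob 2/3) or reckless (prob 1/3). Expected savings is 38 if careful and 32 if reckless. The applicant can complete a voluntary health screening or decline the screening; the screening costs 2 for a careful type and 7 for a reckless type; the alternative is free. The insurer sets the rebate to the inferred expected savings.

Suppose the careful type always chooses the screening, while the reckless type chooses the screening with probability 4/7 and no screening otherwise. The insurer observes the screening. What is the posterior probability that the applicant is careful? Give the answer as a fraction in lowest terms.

P(the screening) = (2/3)·1 + (1/3)·(4/7) = 6/7.
By Bayes' rule, P(careful | the screening) = (2/3) / (6/7) = 7/9.

7/9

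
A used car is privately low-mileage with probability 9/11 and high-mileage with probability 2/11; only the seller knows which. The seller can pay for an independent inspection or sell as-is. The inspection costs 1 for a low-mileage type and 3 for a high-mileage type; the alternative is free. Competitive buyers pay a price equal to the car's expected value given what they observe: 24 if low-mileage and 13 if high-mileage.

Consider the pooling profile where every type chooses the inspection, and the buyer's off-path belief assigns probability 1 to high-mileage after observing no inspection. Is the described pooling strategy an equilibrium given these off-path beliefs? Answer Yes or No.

On path, the buyer holds the prior and pays 9/11·24 + 2/11·13 = 22. Off path (no inspection), believing high-mileage, it pays 13.
low-mileage: the inspection nets 22 − 1 = 21; no inspection nets 13. low-mileage stays.
high-mileage: the inspection nets 22 − 3 = 19; no inspection nets 13. high-mileage stays.
No type deviates, so pooling is sustained.

Yes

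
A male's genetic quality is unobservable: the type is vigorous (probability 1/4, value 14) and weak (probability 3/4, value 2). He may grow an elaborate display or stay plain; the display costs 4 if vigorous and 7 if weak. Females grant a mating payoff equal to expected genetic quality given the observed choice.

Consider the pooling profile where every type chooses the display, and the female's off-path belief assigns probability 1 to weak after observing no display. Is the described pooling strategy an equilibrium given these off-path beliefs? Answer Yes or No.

No

On path, the female holds the prior and pays 1/4·14 + 3/4·2 = 5. Off path (no display), believing weak, it pays 2.
vigorous: the display nets 5 − 4 = 1; no display nets 2. vigorous would deviate.
weak: the display nets 5 − 7 = -2; no display nets 2. weak would deviate.
A type deviates, so pooling fails.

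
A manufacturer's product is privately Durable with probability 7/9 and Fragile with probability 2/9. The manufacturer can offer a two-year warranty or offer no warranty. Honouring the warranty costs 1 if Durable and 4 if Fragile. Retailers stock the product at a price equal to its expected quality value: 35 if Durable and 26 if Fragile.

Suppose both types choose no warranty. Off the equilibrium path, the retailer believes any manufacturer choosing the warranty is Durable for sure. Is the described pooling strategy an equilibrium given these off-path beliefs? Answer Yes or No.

No

On path, the retailer holds the prior and pays 7/9·35 + 2/9·26 = 33. Off path (the warranty), believing Durable, it pays 35.
Durable: no warranty nets 33; the warranty nets 35 − 1 = 34. Durable would deviate.
Fragile: no warranty nets 33; the warranty nets 35 − 4 = 31. Fragile stays.
A type deviates, so pooling fails.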